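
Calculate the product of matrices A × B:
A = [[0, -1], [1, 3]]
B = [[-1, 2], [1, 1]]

Matrix multiplication:
C[0][0] = 0×-1 + -1×1 = -1
C[0][1] = 0×2 + -1×1 = -1
C[1][0] = 1×-1 + 3×1 = 2
C[1][1] = 1×2 + 3×1 = 5
Result: [[-1, -1], [2, 5]]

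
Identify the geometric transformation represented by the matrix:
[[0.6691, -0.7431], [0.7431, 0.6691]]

This matrix represents: rotation by 48° counterclockwise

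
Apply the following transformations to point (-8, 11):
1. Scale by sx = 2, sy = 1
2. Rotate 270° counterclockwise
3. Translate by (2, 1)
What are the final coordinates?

Step 1: Scale → (-16, 11)
Step 2: Rotate 270° → (11, 16)
Step 3: Translate → (13, 17)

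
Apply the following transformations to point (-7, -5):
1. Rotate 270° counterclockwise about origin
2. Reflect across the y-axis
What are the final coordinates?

Step 1: Rotate 270° → (-5, 7)
Step 2: Reflect across y-axis → (5, 7)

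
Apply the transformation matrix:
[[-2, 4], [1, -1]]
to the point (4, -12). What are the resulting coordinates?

Matrix multiplication:
[[-2, 4], [1, -1]] × [4, -12]ᵀ
= [(-2)(4) + (4)(-12), (1)(4) + (-1)(-12)]ᵀ
= [-56, 16]ᵀ
Result: (-56, 16)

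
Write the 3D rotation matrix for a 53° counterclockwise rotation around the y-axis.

Rotation matrix for counterclockwise 53° around y-axis:
cos(53°) = 0.6018, sin(53°) = 0.7986
Result: [[0.6018, 0, 0.7986], [0, 1, 0], [-0.7986, 0, 0.6018]]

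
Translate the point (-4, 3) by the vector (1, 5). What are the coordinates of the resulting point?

Translation by (1, 5) (homogeneous matrix [[1, 0, 1], [0, 1, 5], [0, 0, 1]]):
x' = -4 + 1 = -3
y' = 3 + 5 = 8
Result: (-3, 8)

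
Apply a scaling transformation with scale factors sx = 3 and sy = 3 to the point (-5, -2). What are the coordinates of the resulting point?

Scaling matrix:
[[3, 0], [0, 3]]
Result: (-5 × 3, -2 × 3) = (-15, -6)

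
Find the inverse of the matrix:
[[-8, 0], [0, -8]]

For [[a,b],[c,d]], inverse = (1/det)·[[d,-b],[-c,a]]
det = (-8)(-8) - (0)(0) = 64 - 0 = 64
Inverse = (1/64)·[[-8, 0], [0, -8]]
= [[-1/8, 0], [0, -1/8]]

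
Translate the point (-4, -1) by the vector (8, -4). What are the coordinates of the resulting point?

Translation by (8, -4) (homogeneous matrix [[1, 0, 8], [0, 1, -4], [0, 0, 1]]):
x' = -4 + 8 = 4
y' = -1 + -4 = -5
Result: (4, -5)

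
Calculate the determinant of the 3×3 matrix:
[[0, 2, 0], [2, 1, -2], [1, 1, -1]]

Expansion along first row:
det = 0·det([[1,-2],[1,-1]]) - 2·det([[2,-2],[1,-1]]) + 0·det([[2,1],[1,1]])
    = 0·(1·-1 - -2·1) - 2·(2·-1 - -2·1) + 0·(2·1 - 1·1)
    = 0·1 - 2·0 + 0·1
    = 0 + 0 + 0 = 0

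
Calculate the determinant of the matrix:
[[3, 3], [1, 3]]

For a 2×2 matrix [[a, b], [c, d]], det = ad - bc
det = (3)(3) - (3)(1) = 9 - 3 = 6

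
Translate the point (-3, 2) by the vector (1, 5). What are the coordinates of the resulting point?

Translation by (1, 5) (homogeneous matrix [[1, 0, 1], [0, 1, 5], [0, 0, 1]]):
x' = -3 + 1 = -2
y' = 2 + 5 = 7
Result: (-2, 7)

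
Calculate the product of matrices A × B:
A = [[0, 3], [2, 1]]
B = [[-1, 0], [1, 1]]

Matrix multiplication:
C[0][0] = 0×-1 + 3×1 = 3
C[0][1] = 0×0 + 3×1 = 3
C[1][0] = 2×-1 + 1×1 = -1
C[1][1] = 2×0 + 1×1 = 1
Result: [[3, 3], [-1, 1]]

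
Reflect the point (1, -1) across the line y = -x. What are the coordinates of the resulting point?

Reflection across line y = -x: (1, -1) → (1, -1)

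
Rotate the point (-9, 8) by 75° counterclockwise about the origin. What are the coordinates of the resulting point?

Rotation matrix for 75°: [[cos 75°, -sin 75°], [sin 75°, cos 75°]] ≈ [[0.258819, -0.965926], [0.965926, 0.258819]]
[[0.258819, -0.965926], [0.965926, 0.258819]] × [-9, 8]ᵀ ≈ [-10.0568, -6.6228]ᵀ
Result: (-10.0568, -6.6228)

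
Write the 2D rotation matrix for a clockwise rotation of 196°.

Rotation matrix formula: [[cos θ, -sin θ], [sin θ, cos θ]]
A clockwise rotation by 196° is equivalent to a counterclockwise rotation by -196°.
For θ = -196°:
cos(-196°) = -0.9613
sin(-196°) = 0.2756
Result: [[-0.9613, -0.2756], [0.2756, -0.9613]]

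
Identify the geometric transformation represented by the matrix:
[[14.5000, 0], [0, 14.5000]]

This matrix represents: uniform scaling by factor 14.5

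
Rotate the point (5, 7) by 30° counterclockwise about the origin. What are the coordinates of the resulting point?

Rotation matrix for 30°: [[cos 30°, -sin 30°], [sin 30°, cos 30°]] ≈ [[0.866025, -0.500000], [0.500000, 0.866025]]
[[0.866025, -0.500000], [0.500000, 0.866025]] × [5, 7]ᵀ ≈ [0.8301, 8.5622]ᵀ
Result: (0.8301, 8.5622)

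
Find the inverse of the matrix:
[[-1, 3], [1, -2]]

For [[a,b],[c,d]], inverse = (1/det)·[[d,-b],[-c,a]]
det = (-1)(-2) - (3)(1) = 2 - 3 = -1
Inverse = (1/-1)·[[-2, -3], [-1, -1]]
= [[2, 3], [1, 1]]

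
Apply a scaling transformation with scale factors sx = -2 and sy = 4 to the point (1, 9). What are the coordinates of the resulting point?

Scaling matrix:
[[-2, 0], [0, 4]]
Result: (1 × -2, 9 × 4) = (-2, 36)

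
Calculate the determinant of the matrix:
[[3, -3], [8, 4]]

For a 2×2 matrix [[a, b], [c, d]], det = ad - bc
det = (3)(4) - (-3)(8) = 12 - -24 = 36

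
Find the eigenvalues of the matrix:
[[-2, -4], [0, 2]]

Characteristic equation: det(A - λI) = 0
λ² - (trace)λ + (det) = 0
trace = -2 + 2 = 0, det = (-2)(2) - (-4)(0) = -4
λ² - (0)λ + (-4) = 0
λ = (0 ± √((0)² - 4·(-4))) / 2 = (0 ± √16) / 2
Solving: λ = -2, 2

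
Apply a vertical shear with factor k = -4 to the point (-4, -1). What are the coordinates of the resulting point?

Shear matrix for vertical shear with factor k = -4:
[[1, 0], [-4, 1]]
Result: (-4, -1) → (-4, 15)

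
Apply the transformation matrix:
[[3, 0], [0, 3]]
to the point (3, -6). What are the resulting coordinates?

Matrix multiplication:
[[3, 0], [0, 3]] × [3, -6]ᵀ
= [(3)(3) + (0)(-6), (0)(3) + (3)(-6)]ᵀ
= [9, -18]ᵀ
Result: (9, -18)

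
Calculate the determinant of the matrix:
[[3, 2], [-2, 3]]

For a 2×2 matrix [[a, b], [c, d]], det = ad - bc
det = (3)(3) - (2)(-2) = 9 - -4 = 13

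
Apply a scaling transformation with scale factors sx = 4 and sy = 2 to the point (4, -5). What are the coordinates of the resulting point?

Scaling matrix:
[[4, 0], [0, 2]]
Result: (4 × 4, -5 × 2) = (16, -10)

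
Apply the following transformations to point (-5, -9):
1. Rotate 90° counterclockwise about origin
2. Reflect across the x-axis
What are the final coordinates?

Step 1: Rotate 90° → (9, -5)
Step 2: Reflect across x-axis → (9, 5)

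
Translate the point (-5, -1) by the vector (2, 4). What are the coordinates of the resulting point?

Translation by (2, 4) (homogeneous matrix [[1, 0, 2], [0, 1, 4], [0, 0, 1]]):
x' = -5 + 2 = -3
y' = -1 + 4 = 3
Result: (-3, 3)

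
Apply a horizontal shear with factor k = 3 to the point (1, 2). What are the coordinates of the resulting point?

Shear matrix for horizontal shear with factor k = 3:
[[1, 3], [0, 1]]
Result: (1, 2) → (7, 2)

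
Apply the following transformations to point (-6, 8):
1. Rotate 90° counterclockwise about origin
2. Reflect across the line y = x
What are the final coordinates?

Step 1: Rotate 90° → (-8, -6)
Step 2: Reflect across line y = x → (-6, -8)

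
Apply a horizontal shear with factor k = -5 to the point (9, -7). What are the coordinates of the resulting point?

Shear matrix for horizontal shear with factor k = -5:
[[1, -5], [0, 1]]
Result: (9, -7) → (44, -7)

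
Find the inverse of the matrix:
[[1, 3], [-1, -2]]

For [[a,b],[c,d]], inverse = (1/det)·[[d,-b],[-c,a]]
det = (1)(-2) - (3)(-1) = -2 - -3 = 1
Inverse = [[-2, -3], [1, 1]]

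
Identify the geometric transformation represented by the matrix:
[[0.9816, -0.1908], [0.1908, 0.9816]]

This matrix represents: rotation by 11° counterclockwise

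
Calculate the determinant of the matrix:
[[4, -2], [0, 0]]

For a 2×2 matrix [[a, b], [c, d]], det = ad - bc
det = (4)(0) - (-2)(0) = 0 - 0 = 0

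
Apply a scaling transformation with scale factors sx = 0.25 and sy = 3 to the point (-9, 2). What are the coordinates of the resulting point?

Scaling matrix:
[[0.25, 0], [0, 3]]
Result: (-9 × 0.25, 2 × 3) = (-2.25, 6)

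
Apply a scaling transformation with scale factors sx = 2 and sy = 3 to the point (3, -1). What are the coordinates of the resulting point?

Scaling matrix:
[[2, 0], [0, 3]]
Result: (3 × 2, -1 × 3) = (6, -3)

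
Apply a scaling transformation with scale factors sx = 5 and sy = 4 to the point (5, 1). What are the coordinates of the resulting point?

Scaling matrix:
[[5, 0], [0, 4]]
Result: (5 × 5, 1 × 4) = (25, 4)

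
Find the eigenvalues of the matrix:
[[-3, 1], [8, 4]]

Characteristic equation: det(A - λI) = 0
λ² - (trace)λ + (det) = 0
trace = -3 + 4 = 1, det = (-3)(4) - (1)(8) = -20
λ² - (1)λ + (-20) = 0
λ = (1 ± √((1)² - 4·(-20))) / 2 = (1 ± √81) / 2
Solving: λ = -4, 5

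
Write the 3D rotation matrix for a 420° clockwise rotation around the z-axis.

Rotation matrix for clockwise 420° around z-axis:
A clockwise rotation by 420° is a counterclockwise rotation by -420°.
cos(-420°) = 1/2, sin(-420°) = -√3/2
Result: [[1/2, √3/2, 0], [-√3/2, 1/2, 0], [0, 0, 1]]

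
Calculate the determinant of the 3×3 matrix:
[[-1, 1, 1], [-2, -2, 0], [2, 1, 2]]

Expansion along first row:
det = -1·det([[-2,0],[1,2]]) - 1·det([[-2,0],[2,2]]) + 1·det([[-2,-2],[2,1]])
    = -1·(-2·2 - 0·1) - 1·(-2·2 - 0·2) + 1·(-2·1 - -2·2)
    = -1·-4 - 1·-4 + 1·2
    = 4 + 4 + 2 = 10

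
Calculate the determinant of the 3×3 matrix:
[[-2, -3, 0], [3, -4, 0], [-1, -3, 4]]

Expansion along first row:
det = -2·det([[-4,0],[-3,4]]) - -3·det([[3,0],[-1,4]]) + 0·det([[3,-4],[-1,-3]])
    = -2·(-4·4 - 0·-3) - -3·(3·4 - 0·-1) + 0·(3·-3 - -4·-1)
    = -2·-16 - -3·12 + 0·-13
    = 32 + 36 + 0 = 68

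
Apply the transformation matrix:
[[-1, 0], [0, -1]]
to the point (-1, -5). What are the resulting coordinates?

Matrix multiplication:
[[-1, 0], [0, -1]] × [-1, -5]ᵀ
= [(-1)(-1) + (0)(-5), (0)(-1) + (-1)(-5)]ᵀ
= [1, 5]ᵀ
Result: (1, 5)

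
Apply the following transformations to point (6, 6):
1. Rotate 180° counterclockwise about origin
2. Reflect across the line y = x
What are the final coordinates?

Step 1: Rotate 180° → (-6, -6)
Step 2: Reflect across line y = x → (-6, -6)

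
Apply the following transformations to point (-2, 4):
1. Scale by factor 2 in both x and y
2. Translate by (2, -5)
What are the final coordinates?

Step 1: Scale (-2, 4) by 2 → (-4, 8)
Step 2: Translate by (2, -5) → (-2, 3)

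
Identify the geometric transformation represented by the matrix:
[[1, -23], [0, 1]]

This matrix represents: horizontal shear with factor -23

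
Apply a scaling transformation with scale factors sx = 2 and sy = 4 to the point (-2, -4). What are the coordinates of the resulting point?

Scaling matrix:
[[2, 0], [0, 4]]
Result: (-2 × 2, -4 × 4) = (-4, -16)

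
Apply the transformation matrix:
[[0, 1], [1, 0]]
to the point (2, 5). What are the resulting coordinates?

Matrix multiplication:
[[0, 1], [1, 0]] × [2, 5]ᵀ
= [(0)(2) + (1)(5), (1)(2) + (0)(5)]ᵀ
= [5, 2]ᵀ
Result: (5, 2)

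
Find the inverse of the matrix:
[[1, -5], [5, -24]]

For [[a,b],[c,d]], inverse = (1/det)·[[d,-b],[-c,a]]
det = (1)(-24) - (-5)(5) = -24 - -25 = 1
Inverse = [[-24, 5], [-5, 1]]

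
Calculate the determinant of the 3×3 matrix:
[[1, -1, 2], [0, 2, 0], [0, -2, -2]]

Expansion along first row:
det = 1·det([[2,0],[-2,-2]]) - -1·det([[0,0],[0,-2]]) + 2·det([[0,2],[0,-2]])
    = 1·(2·-2 - 0·-2) - -1·(0·-2 - 0·0) + 2·(0·-2 - 2·0)
    = 1·-4 - -1·0 + 2·0
    = -4 + 0 + 0 = -4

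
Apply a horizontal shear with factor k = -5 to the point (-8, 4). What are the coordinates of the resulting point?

Shear matrix for horizontal shear with factor k = -5:
[[1, -5], [0, 1]]
Result: (-8, 4) → (-28, 4)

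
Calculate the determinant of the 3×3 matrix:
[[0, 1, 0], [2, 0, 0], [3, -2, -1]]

Expansion along first row:
det = 0·det([[0,0],[-2,-1]]) - 1·det([[2,0],[3,-1]]) + 0·det([[2,0],[3,-2]])
    = 0·(0·-1 - 0·-2) - 1·(2·-1 - 0·3) + 0·(2·-2 - 0·3)
    = 0·0 - 1·-2 + 0·-4
    = 0 + 2 + 0 = 2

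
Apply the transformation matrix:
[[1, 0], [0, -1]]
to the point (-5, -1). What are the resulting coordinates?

Matrix multiplication:
[[1, 0], [0, -1]] × [-5, -1]ᵀ
= [(1)(-5) + (0)(-1), (0)(-5) + (-1)(-1)]ᵀ
= [-5, 1]ᵀ
Result: (-5, 1)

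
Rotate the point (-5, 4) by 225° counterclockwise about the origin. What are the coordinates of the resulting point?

Rotation matrix for 225°: [[cos 225°, -sin 225°], [sin 225°, cos 225°]] ≈ [[-0.707107, 0.707107], [-0.707107, -0.707107]]
[[-0.707107, 0.707107], [-0.707107, -0.707107]] × [-5, 4]ᵀ ≈ [6.3640, 0.7071]ᵀ
Result: (6.3640, 0.7071)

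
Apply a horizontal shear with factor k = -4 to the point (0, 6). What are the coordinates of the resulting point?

Shear matrix for horizontal shear with factor k = -4:
[[1, -4], [0, 1]]
Result: (0, 6) → (-24, 6)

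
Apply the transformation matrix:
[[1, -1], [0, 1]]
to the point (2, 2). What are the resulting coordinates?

Matrix multiplication:
[[1, -1], [0, 1]] × [2, 2]ᵀ
= [(1)(2) + (-1)(2), (0)(2) + (1)(2)]ᵀ
= [0, 2]ᵀ
Result: (0, 2)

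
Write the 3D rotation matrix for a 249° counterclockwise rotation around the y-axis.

Rotation matrix for counterclockwise 249° around y-axis:
cos(249°) = -0.3584, sin(249°) = -0.9336
Result: [[-0.3584, 0, -0.9336], [0, 1, 0], [0.9336, 0, -0.3584]]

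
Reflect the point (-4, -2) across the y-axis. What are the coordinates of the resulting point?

Reflection across y-axis: (-4, -2) → (4, -2)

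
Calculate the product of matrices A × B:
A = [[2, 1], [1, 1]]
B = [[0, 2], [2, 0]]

Matrix multiplication:
C[0][0] = 2×0 + 1×2 = 2
C[0][1] = 2×2 + 1×0 = 4
C[1][0] = 1×0 + 1×2 = 2
C[1][1] = 1×2 + 1×0 = 2
Result: [[2, 4], [2, 2]]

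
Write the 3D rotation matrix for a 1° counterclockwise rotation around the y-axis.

Rotation matrix for counterclockwise 1° around y-axis:
cos(1°) = 0.9998, sin(1°) = 0.0175
Result: [[0.9998, 0, 0.0175], [0, 1, 0], [-0.0175, 0, 0.9998]]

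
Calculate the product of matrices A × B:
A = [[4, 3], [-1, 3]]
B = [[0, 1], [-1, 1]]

Matrix multiplication:
C[0][0] = 4×0 + 3×-1 = -3
C[0][1] = 4×1 + 3×1 = 7
C[1][0] = -1×0 + 3×-1 = -3
C[1][1] = -1×1 + 3×1 = 2
Result: [[-3, 7], [-3, 2]]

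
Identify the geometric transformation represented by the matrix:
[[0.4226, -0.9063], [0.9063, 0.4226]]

This matrix represents: rotation by 65° counterclockwise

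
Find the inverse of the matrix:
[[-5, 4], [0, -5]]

For [[a,b],[c,d]], inverse = (1/det)·[[d,-b],[-c,a]]
det = (-5)(-5) - (4)(0) = 25 - 0 = 25
Inverse = (1/25)·[[-5, -4], [0, -5]]
= [[-1/5, -4/25], [0, -1/5]]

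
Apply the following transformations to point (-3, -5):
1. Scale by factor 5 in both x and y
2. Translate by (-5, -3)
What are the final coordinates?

Step 1: Scale (-3, -5) by 5 → (-15, -25)
Step 2: Translate by (-5, -3) → (-20, -28)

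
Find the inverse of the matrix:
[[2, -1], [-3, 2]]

For [[a,b],[c,d]], inverse = (1/det)·[[d,-b],[-c,a]]
det = (2)(2) - (-1)(-3) = 4 - 3 = 1
Inverse = [[2, 1], [3, 2]]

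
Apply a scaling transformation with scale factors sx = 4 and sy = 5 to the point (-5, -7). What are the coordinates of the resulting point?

Scaling matrix:
[[4, 0], [0, 5]]
Result: (-5 × 4, -7 × 5) = (-20, -35)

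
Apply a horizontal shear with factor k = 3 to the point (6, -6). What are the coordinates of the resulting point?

Shear matrix for horizontal shear with factor k = 3:
[[1, 3], [0, 1]]
Result: (6, -6) → (-12, -6)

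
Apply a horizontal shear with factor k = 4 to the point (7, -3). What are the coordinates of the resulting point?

Shear matrix for horizontal shear with factor k = 4:
[[1, 4], [0, 1]]
Result: (7, -3) → (-5, -3)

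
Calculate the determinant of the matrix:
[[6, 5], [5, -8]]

For a 2×2 matrix [[a, b], [c, d]], det = ad - bc
det = (6)(-8) - (5)(5) = -48 - 25 = -73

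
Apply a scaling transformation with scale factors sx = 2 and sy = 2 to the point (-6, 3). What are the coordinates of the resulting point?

Scaling matrix:
[[2, 0], [0, 2]]
Result: (-6 × 2, 3 × 2) = (-12, 6)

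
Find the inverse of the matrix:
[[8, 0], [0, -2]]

For [[a,b],[c,d]], inverse = (1/det)·[[d,-b],[-c,a]]
det = (8)(-2) - (0)(0) = -16 - 0 = -16
Inverse = (1/-16)·[[-2, 0], [0, 8]]
= [[1/8, 0], [0, -1/2]]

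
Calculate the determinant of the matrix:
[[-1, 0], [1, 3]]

For a 2×2 matrix [[a, b], [c, d]], det = ad - bc
det = (-1)(3) - (0)(1) = -3 - 0 = -3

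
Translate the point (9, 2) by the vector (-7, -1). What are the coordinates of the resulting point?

Translation by (-7, -1) (homogeneous matrix [[1, 0, -7], [0, 1, -1], [0, 0, 1]]):
x' = 9 + -7 = 2
y' = 2 + -1 = 1
Result: (2, 1)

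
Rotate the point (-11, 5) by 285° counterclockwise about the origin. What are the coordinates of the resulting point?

Rotation matrix for 285°: [[cos 285°, -sin 285°], [sin 285°, cos 285°]] ≈ [[0.258819, 0.965926], [-0.965926, 0.258819]]
[[0.258819, 0.965926], [-0.965926, 0.258819]] × [-11, 5]ᵀ ≈ [1.9826, 11.9193]ᵀ
Result: (1.9826, 11.9193)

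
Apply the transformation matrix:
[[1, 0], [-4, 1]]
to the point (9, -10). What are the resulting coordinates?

Matrix multiplication:
[[1, 0], [-4, 1]] × [9, -10]ᵀ
= [(1)(9) + (0)(-10), (-4)(9) + (1)(-10)]ᵀ
= [9, -46]ᵀ
Result: (9, -46)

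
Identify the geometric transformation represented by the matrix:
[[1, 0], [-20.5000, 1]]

This matrix represents: vertical shear with factor -20.5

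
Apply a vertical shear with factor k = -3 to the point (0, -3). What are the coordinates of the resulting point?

Shear matrix for vertical shear with factor k = -3:
[[1, 0], [-3, 1]]
Result: (0, -3) → (0, -3)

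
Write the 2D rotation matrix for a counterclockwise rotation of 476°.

Rotation matrix formula: [[cos θ, -sin θ], [sin θ, cos θ]]
For θ = 476°:
cos(476°) = -0.4384
sin(476°) = 0.8988
Result: [[-0.4384, -0.8988], [0.8988, -0.4384]]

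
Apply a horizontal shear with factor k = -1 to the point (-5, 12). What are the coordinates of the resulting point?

Shear matrix for horizontal shear with factor k = -1:
[[1, -1], [0, 1]]
Result: (-5, 12) → (-17, 12)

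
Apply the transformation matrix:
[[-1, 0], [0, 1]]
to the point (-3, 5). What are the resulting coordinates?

Matrix multiplication:
[[-1, 0], [0, 1]] × [-3, 5]ᵀ
= [(-1)(-3) + (0)(5), (0)(-3) + (1)(5)]ᵀ
= [3, 5]ᵀ
Result: (3, 5)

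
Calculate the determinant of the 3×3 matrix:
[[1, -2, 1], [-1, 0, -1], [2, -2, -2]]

Expansion along first row:
det = 1·det([[0,-1],[-2,-2]]) - -2·det([[-1,-1],[2,-2]]) + 1·det([[-1,0],[2,-2]])
    = 1·(0·-2 - -1·-2) - -2·(-1·-2 - -1·2) + 1·(-1·-2 - 0·2)
    = 1·-2 - -2·4 + 1·2
    = -2 + 8 + 2 = 8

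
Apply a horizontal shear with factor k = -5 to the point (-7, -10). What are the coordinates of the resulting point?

Shear matrix for horizontal shear with factor k = -5:
[[1, -5], [0, 1]]
Result: (-7, -10) → (43, -10)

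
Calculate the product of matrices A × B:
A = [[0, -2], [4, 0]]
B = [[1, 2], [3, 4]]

Matrix multiplication:
C[0][0] = 0×1 + -2×3 = -6
C[0][1] = 0×2 + -2×4 = -8
C[1][0] = 4×1 + 0×3 = 4
C[1][1] = 4×2 + 0×4 = 8
Result: [[-6, -8], [4, 8]]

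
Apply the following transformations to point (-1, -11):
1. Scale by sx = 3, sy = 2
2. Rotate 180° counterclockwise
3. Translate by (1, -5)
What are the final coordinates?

Step 1: Scale → (-3, -22)
Step 2: Rotate 180° → (3, 22)
Step 3: Translate → (4, 17)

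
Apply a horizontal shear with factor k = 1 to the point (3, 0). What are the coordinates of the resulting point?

Shear matrix for horizontal shear with factor k = 1:
[[1, 1], [0, 1]]
Result: (3, 0) → (3, 0)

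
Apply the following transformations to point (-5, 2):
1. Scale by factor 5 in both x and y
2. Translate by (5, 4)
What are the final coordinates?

Step 1: Scale (-5, 2) by 5 → (-25, 10)
Step 2: Translate by (5, 4) → (-20, 14)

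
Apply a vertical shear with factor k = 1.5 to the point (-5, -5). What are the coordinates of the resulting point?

Shear matrix for vertical shear with factor k = 1.5:
[[1, 0], [1.50, 1]]
Result: (-5, -5) → (-5, -12.5)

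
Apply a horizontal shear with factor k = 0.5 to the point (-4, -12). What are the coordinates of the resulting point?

Shear matrix for horizontal shear with factor k = 0.5:
[[1, 0.50], [0, 1]]
Result: (-4, -12) → (-10, -12)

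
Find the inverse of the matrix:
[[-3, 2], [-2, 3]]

For [[a,b],[c,d]], inverse = (1/det)·[[d,-b],[-c,a]]
det = (-3)(3) - (2)(-2) = -9 - -4 = -5
Inverse = (1/-5)·[[3, -2], [2, -3]]
= [[-3/5, 2/5], [-2/5, 3/5]]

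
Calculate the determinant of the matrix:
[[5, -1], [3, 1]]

For a 2×2 matrix [[a, b], [c, d]], det = ad - bc
det = (5)(1) - (-1)(3) = 5 - -3 = 8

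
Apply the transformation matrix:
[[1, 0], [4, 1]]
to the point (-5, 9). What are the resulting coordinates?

Matrix multiplication:
[[1, 0], [4, 1]] × [-5, 9]ᵀ
= [(1)(-5) + (0)(9), (4)(-5) + (1)(9)]ᵀ
= [-5, -11]ᵀ
Result: (-5, -11)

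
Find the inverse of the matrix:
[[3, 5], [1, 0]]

For [[a,b],[c,d]], inverse = (1/det)·[[d,-b],[-c,a]]
det = (3)(0) - (5)(1) = 0 - 5 = -5
Inverse = (1/-5)·[[0, -5], [-1, 3]]
= [[0, 1], [1/5, -3/5]]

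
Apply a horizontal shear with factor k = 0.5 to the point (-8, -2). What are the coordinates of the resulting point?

Shear matrix for horizontal shear with factor k = 0.5:
[[1, 0.50], [0, 1]]
Result: (-8, -2) → (-9, -2)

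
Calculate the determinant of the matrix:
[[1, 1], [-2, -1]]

For a 2×2 matrix [[a, b], [c, d]], det = ad - bc
det = (1)(-1) - (1)(-2) = -1 - -2 = 1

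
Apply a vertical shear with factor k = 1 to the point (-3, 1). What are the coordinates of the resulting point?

Shear matrix for vertical shear with factor k = 1:
[[1, 0], [1, 1]]
Result: (-3, 1) → (-3, -2)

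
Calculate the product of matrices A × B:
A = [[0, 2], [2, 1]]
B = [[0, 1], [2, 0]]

Matrix multiplication:
C[0][0] = 0×0 + 2×2 = 4
C[0][1] = 0×1 + 2×0 = 0
C[1][0] = 2×0 + 1×2 = 2
C[1][1] = 2×1 + 1×0 = 2
Result: [[4, 0], [2, 2]]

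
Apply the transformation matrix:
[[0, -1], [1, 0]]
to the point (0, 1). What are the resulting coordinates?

Matrix multiplication:
[[0, -1], [1, 0]] × [0, 1]ᵀ
= [(0)(0) + (-1)(1), (1)(0) + (0)(1)]ᵀ
= [-1, 0]ᵀ
Result: (-1, 0)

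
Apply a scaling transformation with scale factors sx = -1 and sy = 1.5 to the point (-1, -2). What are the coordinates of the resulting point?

Scaling matrix:
[[-1, 0], [0, 1.50]]
Result: (-1 × -1, -2 × 1.5) = (1, -3)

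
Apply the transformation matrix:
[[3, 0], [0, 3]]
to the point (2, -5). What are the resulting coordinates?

Matrix multiplication:
[[3, 0], [0, 3]] × [2, -5]ᵀ
= [(3)(2) + (0)(-5), (0)(2) + (3)(-5)]ᵀ
= [6, -15]ᵀ
Result: (6, -15)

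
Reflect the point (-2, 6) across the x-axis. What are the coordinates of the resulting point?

Reflection across x-axis: (-2, 6) → (-2, -6)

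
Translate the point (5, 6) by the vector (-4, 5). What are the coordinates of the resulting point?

Translation by (-4, 5) (homogeneous matrix [[1, 0, -4], [0, 1, 5], [0, 0, 1]]):
x' = 5 + -4 = 1
y' = 6 + 5 = 11
Result: (1, 11)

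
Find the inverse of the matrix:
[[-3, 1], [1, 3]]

For [[a,b],[c,d]], inverse = (1/det)·[[d,-b],[-c,a]]
det = (-3)(3) - (1)(1) = -9 - 1 = -10
Inverse = (1/-10)·[[3, -1], [-1, -3]]
= [[-3/10, 1/10], [1/10, 3/10]]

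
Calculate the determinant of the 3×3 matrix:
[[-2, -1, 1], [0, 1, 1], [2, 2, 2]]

Expansion along first row:
det = -2·det([[1,1],[2,2]]) - -1·det([[0,1],[2,2]]) + 1·det([[0,1],[2,2]])
    = -2·(1·2 - 1·2) - -1·(0·2 - 1·2) + 1·(0·2 - 1·2)
    = -2·0 - -1·-2 + 1·-2
    = 0 + -2 + -2 = -4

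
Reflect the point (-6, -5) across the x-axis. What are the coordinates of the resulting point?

Reflection across x-axis: (-6, -5) → (-6, 5)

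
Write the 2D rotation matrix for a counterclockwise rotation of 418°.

Rotation matrix formula: [[cos θ, -sin θ], [sin θ, cos θ]]
For θ = 418°:
cos(418°) = 0.5299
sin(418°) = 0.8480
Result: [[0.5299, -0.8480], [0.8480, 0.5299]]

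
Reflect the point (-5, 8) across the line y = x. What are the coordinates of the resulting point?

Reflection across line y = x: (-5, 8) → (8, -5)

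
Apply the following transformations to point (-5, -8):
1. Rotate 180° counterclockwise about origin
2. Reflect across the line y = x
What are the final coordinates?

Step 1: Rotate 180° → (5, 8)
Step 2: Reflect across line y = x → (8, 5)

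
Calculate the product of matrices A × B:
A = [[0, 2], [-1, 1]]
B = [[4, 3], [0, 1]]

Matrix multiplication:
C[0][0] = 0×4 + 2×0 = 0
C[0][1] = 0×3 + 2×1 = 2
C[1][0] = -1×4 + 1×0 = -4
C[1][1] = -1×3 + 1×1 = -2
Result: [[0, 2], [-4, -2]]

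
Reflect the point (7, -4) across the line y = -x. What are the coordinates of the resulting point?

Reflection across line y = -x: (7, -4) → (4, -7)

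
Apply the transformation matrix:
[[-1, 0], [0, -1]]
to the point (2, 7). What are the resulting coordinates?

Matrix multiplication:
[[-1, 0], [0, -1]] × [2, 7]ᵀ
= [(-1)(2) + (0)(7), (0)(2) + (-1)(7)]ᵀ
= [-2, -7]ᵀ
Result: (-2, -7)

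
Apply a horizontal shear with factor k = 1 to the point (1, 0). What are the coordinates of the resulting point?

Shear matrix for horizontal shear with factor k = 1:
[[1, 1], [0, 1]]
Result: (1, 0) → (1, 0)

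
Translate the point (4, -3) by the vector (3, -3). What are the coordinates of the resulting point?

Translation by (3, -3) (homogeneous matrix [[1, 0, 3], [0, 1, -3], [0, 0, 1]]):
x' = 4 + 3 = 7
y' = -3 + -3 = -6
Result: (7, -6)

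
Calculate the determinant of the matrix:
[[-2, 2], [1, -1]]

For a 2×2 matrix [[a, b], [c, d]], det = ad - bc
det = (-2)(-1) - (2)(1) = 2 - 2 = 0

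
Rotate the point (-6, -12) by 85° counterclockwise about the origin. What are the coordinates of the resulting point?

Rotation matrix for 85°: [[cos 85°, -sin 85°], [sin 85°, cos 85°]] ≈ [[0.087156, -0.996195], [0.996195, 0.087156]]
[[0.087156, -0.996195], [0.996195, 0.087156]] × [-6, -12]ᵀ ≈ [11.4314, -7.0230]ᵀ
Result: (11.4314, -7.0230)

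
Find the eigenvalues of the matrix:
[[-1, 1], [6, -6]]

Characteristic equation: det(A - λI) = 0
λ² - (trace)λ + (det) = 0
trace = -1 + -6 = -7, det = (-1)(-6) - (1)(6) = 0
λ² - (-7)λ + (0) = 0
λ = (-7 ± √((-7)² - 4·(0))) / 2 = (-7 ± √49) / 2
Solving: λ = -7, 0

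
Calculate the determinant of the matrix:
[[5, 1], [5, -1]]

For a 2×2 matrix [[a, b], [c, d]], det = ad - bc
det = (5)(-1) - (1)(5) = -5 - 5 = -10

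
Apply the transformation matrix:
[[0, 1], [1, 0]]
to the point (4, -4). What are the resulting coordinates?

Matrix multiplication:
[[0, 1], [1, 0]] × [4, -4]ᵀ
= [(0)(4) + (1)(-4), (1)(4) + (0)(-4)]ᵀ
= [-4, 4]ᵀ
Result: (-4, 4)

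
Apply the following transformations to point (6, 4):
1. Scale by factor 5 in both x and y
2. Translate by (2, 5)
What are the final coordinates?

Step 1: Scale (6, 4) by 5 → (30, 20)
Step 2: Translate by (2, 5) → (32, 25)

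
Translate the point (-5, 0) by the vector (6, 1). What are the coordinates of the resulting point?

Translation by (6, 1) (homogeneous matrix [[1, 0, 6], [0, 1, 1], [0, 0, 1]]):
x' = -5 + 6 = 1
y' = 0 + 1 = 1
Result: (1, 1)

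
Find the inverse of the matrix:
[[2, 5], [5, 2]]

For [[a,b],[c,d]], inverse = (1/det)·[[d,-b],[-c,a]]
det = (2)(2) - (5)(5) = 4 - 25 = -21
Inverse = (1/-21)·[[2, -5], [-5, 2]]
= [[-2/21, 5/21], [5/21, -2/21]]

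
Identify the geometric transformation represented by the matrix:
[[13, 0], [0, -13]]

This matrix represents: non-uniform scaling by sx = 13, sy = -13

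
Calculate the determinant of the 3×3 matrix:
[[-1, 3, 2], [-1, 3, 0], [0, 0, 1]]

Expansion along first row:
det = -1·det([[3,0],[0,1]]) - 3·det([[-1,0],[0,1]]) + 2·det([[-1,3],[0,0]])
    = -1·(3·1 - 0·0) - 3·(-1·1 - 0·0) + 2·(-1·0 - 3·0)
    = -1·3 - 3·-1 + 2·0
    = -3 + 3 + 0 = 0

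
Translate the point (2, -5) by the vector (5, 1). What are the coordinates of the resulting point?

Translation by (5, 1) (homogeneous matrix [[1, 0, 5], [0, 1, 1], [0, 0, 1]]):
x' = 2 + 5 = 7
y' = -5 + 1 = -4
Result: (7, -4)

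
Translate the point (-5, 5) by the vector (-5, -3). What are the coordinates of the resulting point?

Translation by (-5, -3) (homogeneous matrix [[1, 0, -5], [0, 1, -3], [0, 0, 1]]):
x' = -5 + -5 = -10
y' = 5 + -3 = 2
Result: (-10, 2)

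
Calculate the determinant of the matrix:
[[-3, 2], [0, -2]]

For a 2×2 matrix [[a, b], [c, d]], det = ad - bc
det = (-3)(-2) - (2)(0) = 6 - 0 = 6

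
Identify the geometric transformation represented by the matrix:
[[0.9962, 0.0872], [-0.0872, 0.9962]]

This matrix represents: rotation by 355° counterclockwise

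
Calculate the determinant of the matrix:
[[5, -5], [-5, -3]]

For a 2×2 matrix [[a, b], [c, d]], det = ad - bc
det = (5)(-3) - (-5)(-5) = -15 - 25 = -40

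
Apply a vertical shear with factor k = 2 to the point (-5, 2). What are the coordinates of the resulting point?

Shear matrix for vertical shear with factor k = 2:
[[1, 0], [2, 1]]
Result: (-5, 2) → (-5, -8)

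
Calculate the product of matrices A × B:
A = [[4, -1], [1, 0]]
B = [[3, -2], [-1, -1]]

Matrix multiplication:
C[0][0] = 4×3 + -1×-1 = 13
C[0][1] = 4×-2 + -1×-1 = -7
C[1][0] = 1×3 + 0×-1 = 3
C[1][1] = 1×-2 + 0×-1 = -2
Result: [[13, -7], [3, -2]]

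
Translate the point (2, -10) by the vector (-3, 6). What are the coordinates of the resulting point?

Translation by (-3, 6) (homogeneous matrix [[1, 0, -3], [0, 1, 6], [0, 0, 1]]):
x' = 2 + -3 = -1
y' = -10 + 6 = -4
Result: (-1, -4)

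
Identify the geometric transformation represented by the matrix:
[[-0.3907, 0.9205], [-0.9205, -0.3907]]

This matrix represents: rotation by 247° counterclockwise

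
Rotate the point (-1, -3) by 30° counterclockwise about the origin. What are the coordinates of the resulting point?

Rotation matrix for 30°: [[cos 30°, -sin 30°], [sin 30°, cos 30°]] ≈ [[0.866025, -0.500000], [0.500000, 0.866025]]
[[0.866025, -0.500000], [0.500000, 0.866025]] × [-1, -3]ᵀ ≈ [0.6340, -3.0981]ᵀ
Result: (0.6340, -3.0981)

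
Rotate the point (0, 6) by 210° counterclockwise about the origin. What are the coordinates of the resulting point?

Rotation matrix for 210°: [[cos 210°, -sin 210°], [sin 210°, cos 210°]] ≈ [[-0.866025, 0.500000], [-0.500000, -0.866025]]
[[-0.866025, 0.500000], [-0.500000, -0.866025]] × [0, 6]ᵀ ≈ [3, -5.1962]ᵀ
Result: (3, -5.1962)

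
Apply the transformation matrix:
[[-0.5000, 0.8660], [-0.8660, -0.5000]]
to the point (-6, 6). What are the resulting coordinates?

Matrix multiplication:
[[-0.5000, 0.8660], [-0.8660, -0.5000]] × [-6, 6]ᵀ
= [(-0.5000)(-6) + (0.8660)(6), (-0.8660)(-6) + (-0.5000)(6)]ᵀ
= [8.1960, 2.1960]ᵀ
Result: (8.1960, 2.1960)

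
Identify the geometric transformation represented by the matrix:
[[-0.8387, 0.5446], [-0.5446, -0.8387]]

This matrix represents: rotation by 213° counterclockwise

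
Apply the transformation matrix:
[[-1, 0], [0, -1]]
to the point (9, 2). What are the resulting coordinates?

Matrix multiplication:
[[-1, 0], [0, -1]] × [9, 2]ᵀ
= [(-1)(9) + (0)(2), (0)(9) + (-1)(2)]ᵀ
= [-9, -2]ᵀ
Result: (-9, -2)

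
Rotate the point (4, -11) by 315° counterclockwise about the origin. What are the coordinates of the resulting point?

Rotation matrix for 315°: [[cos 315°, -sin 315°], [sin 315°, cos 315°]] ≈ [[0.707107, 0.707107], [-0.707107, 0.707107]]
[[0.707107, 0.707107], [-0.707107, 0.707107]] × [4, -11]ᵀ ≈ [-4.9497, -10.6066]ᵀ
Result: (-4.9497, -10.6066)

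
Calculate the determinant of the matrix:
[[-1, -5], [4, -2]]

For a 2×2 matrix [[a, b], [c, d]], det = ad - bc
det = (-1)(-2) - (-5)(4) = 2 - -20 = 22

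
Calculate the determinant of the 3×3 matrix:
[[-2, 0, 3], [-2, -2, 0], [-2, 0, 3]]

Expansion along first row:
det = -2·det([[-2,0],[0,3]]) - 0·det([[-2,0],[-2,3]]) + 3·det([[-2,-2],[-2,0]])
    = -2·(-2·3 - 0·0) - 0·(-2·3 - 0·-2) + 3·(-2·0 - -2·-2)
    = -2·-6 - 0·-6 + 3·-4
    = 12 + 0 + -12 = 0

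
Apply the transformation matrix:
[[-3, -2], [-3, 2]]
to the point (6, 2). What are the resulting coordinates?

Matrix multiplication:
[[-3, -2], [-3, 2]] × [6, 2]ᵀ
= [(-3)(6) + (-2)(2), (-3)(6) + (2)(2)]ᵀ
= [-22, -14]ᵀ
Result: (-22, -14)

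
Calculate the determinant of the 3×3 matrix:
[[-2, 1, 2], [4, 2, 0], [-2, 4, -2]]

Expansion along first row:
det = -2·det([[2,0],[4,-2]]) - 1·det([[4,0],[-2,-2]]) + 2·det([[4,2],[-2,4]])
    = -2·(2·-2 - 0·4) - 1·(4·-2 - 0·-2) + 2·(4·4 - 2·-2)
    = -2·-4 - 1·-8 + 2·20
    = 8 + 8 + 40 = 56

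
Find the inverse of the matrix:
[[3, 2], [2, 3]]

For [[a,b],[c,d]], inverse = (1/det)·[[d,-b],[-c,a]]
det = (3)(3) - (2)(2) = 9 - 4 = 5
Inverse = (1/5)·[[3, -2], [-2, 3]]
= [[3/5, -2/5], [-2/5, 3/5]]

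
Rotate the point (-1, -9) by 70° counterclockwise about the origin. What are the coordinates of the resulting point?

Rotation matrix for 70°: [[cos 70°, -sin 70°], [sin 70°, cos 70°]] ≈ [[0.342020, -0.939693], [0.939693, 0.342020]]
[[0.342020, -0.939693], [0.939693, 0.342020]] × [-1, -9]ᵀ ≈ [8.1152, -4.0179]ᵀ
Result: (8.1152, -4.0179)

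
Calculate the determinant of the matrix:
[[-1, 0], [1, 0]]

For a 2×2 matrix [[a, b], [c, d]], det = ad - bc
det = (-1)(0) - (0)(1) = 0 - 0 = 0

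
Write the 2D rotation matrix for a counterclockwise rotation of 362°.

Rotation matrix formula: [[cos θ, -sin θ], [sin θ, cos θ]]
For θ = 362°:
cos(362°) = 0.9994
sin(362°) = 0.0349
Result: [[0.9994, -0.0349], [0.0349, 0.9994]]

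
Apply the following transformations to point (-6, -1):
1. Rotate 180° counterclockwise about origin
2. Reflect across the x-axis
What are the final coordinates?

Step 1: Rotate 180° → (6, 1)
Step 2: Reflect across x-axis → (6, -1)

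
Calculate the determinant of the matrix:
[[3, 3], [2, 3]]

For a 2×2 matrix [[a, b], [c, d]], det = ad - bc
det = (3)(3) - (3)(2) = 9 - 6 = 3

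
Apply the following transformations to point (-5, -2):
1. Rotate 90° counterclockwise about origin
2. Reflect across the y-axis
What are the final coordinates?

Step 1: Rotate 90° → (2, -5)
Step 2: Reflect across y-axis → (-2, -5)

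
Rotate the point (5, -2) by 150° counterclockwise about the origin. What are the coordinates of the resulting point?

Rotation matrix for 150°: [[cos 150°, -sin 150°], [sin 150°, cos 150°]] ≈ [[-0.866025, -0.500000], [0.500000, -0.866025]]
[[-0.866025, -0.500000], [0.500000, -0.866025]] × [5, -2]ᵀ ≈ [-3.3301, 4.2321]ᵀ
Result: (-3.3301, 4.2321)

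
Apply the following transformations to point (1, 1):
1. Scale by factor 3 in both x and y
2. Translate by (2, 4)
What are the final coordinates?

Step 1: Scale (1, 1) by 3 → (3, 3)
Step 2: Translate by (2, 4) → (5, 7)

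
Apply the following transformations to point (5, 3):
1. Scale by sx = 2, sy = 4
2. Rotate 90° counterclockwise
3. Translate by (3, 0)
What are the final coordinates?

Step 1: Scale → (10, 12)
Step 2: Rotate 90° → (-12, 10)
Step 3: Translate → (-9, 10)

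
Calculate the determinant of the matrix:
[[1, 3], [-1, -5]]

For a 2×2 matrix [[a, b], [c, d]], det = ad - bc
det = (1)(-5) - (3)(-1) = -5 - -3 = -2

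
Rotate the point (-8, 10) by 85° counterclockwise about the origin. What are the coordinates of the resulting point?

Rotation matrix for 85°: [[cos 85°, -sin 85°], [sin 85°, cos 85°]] ≈ [[0.087156, -0.996195], [0.996195, 0.087156]]
[[0.087156, -0.996195], [0.996195, 0.087156]] × [-8, 10]ᵀ ≈ [-10.6592, -7.0980]ᵀ
Result: (-10.6592, -7.0980)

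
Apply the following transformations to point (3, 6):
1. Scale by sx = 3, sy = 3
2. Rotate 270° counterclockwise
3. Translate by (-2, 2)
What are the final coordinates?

Step 1: Scale → (9, 18)
Step 2: Rotate 270° → (18, -9)
Step 3: Translate → (16, -7)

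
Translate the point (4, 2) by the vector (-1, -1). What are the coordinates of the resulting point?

Translation by (-1, -1) (homogeneous matrix [[1, 0, -1], [0, 1, -1], [0, 0, 1]]):
x' = 4 + -1 = 3
y' = 2 + -1 = 1
Result: (3, 1)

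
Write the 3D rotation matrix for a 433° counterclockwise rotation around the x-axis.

Rotation matrix for counterclockwise 433° around x-axis:
cos(433°) = 0.2924, sin(433°) = 0.9563
Result: [[1, 0, 0], [0, 0.2924, -0.9563], [0, 0.9563, 0.2924]]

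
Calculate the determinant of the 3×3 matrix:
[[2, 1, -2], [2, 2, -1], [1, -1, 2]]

Expansion along first row:
det = 2·det([[2,-1],[-1,2]]) - 1·det([[2,-1],[1,2]]) + -2·det([[2,2],[1,-1]])
    = 2·(2·2 - -1·-1) - 1·(2·2 - -1·1) + -2·(2·-1 - 2·1)
    = 2·3 - 1·5 + -2·-4
    = 6 + -5 + 8 = 9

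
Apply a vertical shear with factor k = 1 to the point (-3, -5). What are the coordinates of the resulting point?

Shear matrix for vertical shear with factor k = 1:
[[1, 0], [1, 1]]
Result: (-3, -5) → (-3, -8)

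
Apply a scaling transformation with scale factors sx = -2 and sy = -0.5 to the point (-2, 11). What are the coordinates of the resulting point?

Scaling matrix:
[[-2, 0], [0, -0.50]]
Result: (-2 × -2, 11 × -0.5) = (4, -5.5)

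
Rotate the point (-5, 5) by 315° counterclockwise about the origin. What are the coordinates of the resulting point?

Rotation matrix for 315°: [[cos 315°, -sin 315°], [sin 315°, cos 315°]] ≈ [[0.707107, 0.707107], [-0.707107, 0.707107]]
[[0.707107, 0.707107], [-0.707107, 0.707107]] × [-5, 5]ᵀ ≈ [0, 7.0711]ᵀ
Result: (0, 7.0711)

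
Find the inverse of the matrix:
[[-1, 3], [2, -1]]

For [[a,b],[c,d]], inverse = (1/det)·[[d,-b],[-c,a]]
det = (-1)(-1) - (3)(2) = 1 - 6 = -5
Inverse = (1/-5)·[[-1, -3], [-2, -1]]
= [[1/5, 3/5], [2/5, 1/5]]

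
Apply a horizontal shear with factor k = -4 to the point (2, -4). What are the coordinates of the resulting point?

Shear matrix for horizontal shear with factor k = -4:
[[1, -4], [0, 1]]
Result: (2, -4) → (18, -4)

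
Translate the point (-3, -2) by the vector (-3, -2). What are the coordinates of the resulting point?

Translation by (-3, -2) (homogeneous matrix [[1, 0, -3], [0, 1, -2], [0, 0, 1]]):
x' = -3 + -3 = -6
y' = -2 + -2 = -4
Result: (-6, -4)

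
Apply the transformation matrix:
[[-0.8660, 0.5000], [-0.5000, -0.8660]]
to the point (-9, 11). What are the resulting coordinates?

Matrix multiplication:
[[-0.8660, 0.5000], [-0.5000, -0.8660]] × [-9, 11]ᵀ
= [(-0.8660)(-9) + (0.5000)(11), (-0.5000)(-9) + (-0.8660)(11)]ᵀ
= [13.2940, -5.0260]ᵀ
Result: (13.2940, -5.0260)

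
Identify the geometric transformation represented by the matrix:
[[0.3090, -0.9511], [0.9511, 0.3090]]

This matrix represents: rotation by 72° counterclockwise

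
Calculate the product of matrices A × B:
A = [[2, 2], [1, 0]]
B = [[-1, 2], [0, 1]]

Matrix multiplication:
C[0][0] = 2×-1 + 2×0 = -2
C[0][1] = 2×2 + 2×1 = 6
C[1][0] = 1×-1 + 0×0 = -1
C[1][1] = 1×2 + 0×1 = 2
Result: [[-2, 6], [-1, 2]]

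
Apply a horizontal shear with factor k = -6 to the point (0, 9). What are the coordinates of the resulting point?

Shear matrix for horizontal shear with factor k = -6:
[[1, -6], [0, 1]]
Result: (0, 9) → (-54, 9)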